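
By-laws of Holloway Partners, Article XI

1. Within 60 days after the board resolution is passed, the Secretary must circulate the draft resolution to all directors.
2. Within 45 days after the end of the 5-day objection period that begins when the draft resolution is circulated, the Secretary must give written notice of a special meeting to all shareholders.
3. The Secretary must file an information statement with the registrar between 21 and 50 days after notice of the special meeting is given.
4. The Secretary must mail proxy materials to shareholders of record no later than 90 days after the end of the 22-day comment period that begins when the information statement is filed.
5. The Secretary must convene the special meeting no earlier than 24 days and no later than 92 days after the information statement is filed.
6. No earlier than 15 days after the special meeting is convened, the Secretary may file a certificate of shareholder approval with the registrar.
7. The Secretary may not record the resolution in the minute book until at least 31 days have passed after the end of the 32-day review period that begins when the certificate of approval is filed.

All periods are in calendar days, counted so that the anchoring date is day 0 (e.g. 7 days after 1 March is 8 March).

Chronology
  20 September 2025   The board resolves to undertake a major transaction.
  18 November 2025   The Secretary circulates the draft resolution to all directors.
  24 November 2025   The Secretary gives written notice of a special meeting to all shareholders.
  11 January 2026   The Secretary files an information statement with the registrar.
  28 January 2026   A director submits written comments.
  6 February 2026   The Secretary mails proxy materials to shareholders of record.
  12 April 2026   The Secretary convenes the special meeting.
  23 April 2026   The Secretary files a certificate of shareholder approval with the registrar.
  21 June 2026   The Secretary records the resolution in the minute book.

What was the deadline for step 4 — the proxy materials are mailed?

The information statement is filed on 11 January 2026; the 22-day comment period therefore ends 2 February 2026, and step 4 runs from that date. 90 days after 2 February 2026 is 3 May 2026.

3 May 2026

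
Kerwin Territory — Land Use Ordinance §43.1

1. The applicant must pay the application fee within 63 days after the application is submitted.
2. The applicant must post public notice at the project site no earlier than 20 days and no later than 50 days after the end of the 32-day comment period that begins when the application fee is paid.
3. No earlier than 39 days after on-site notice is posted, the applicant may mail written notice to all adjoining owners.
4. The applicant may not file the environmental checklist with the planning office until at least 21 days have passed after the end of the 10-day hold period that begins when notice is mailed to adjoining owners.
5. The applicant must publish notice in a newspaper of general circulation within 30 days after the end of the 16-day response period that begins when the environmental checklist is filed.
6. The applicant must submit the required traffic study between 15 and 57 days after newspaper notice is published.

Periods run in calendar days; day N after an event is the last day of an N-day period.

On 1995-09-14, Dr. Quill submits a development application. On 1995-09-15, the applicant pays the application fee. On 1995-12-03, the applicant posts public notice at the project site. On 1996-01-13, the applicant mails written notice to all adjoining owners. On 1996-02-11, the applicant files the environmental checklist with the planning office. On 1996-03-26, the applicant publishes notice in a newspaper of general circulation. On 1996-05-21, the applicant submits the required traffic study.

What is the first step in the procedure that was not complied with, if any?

Step 4

Step 1 — counting 63 days from 1995-09-14 (when the application is submitted) gives a deadline of 1995-11-16; completed 1995-09-15, before the deadline.
Step 2 — 20 and 50 days from 1995-10-17 (end of the 32-day comment period, which began when the application fee is paid on 1995-09-15) are 1995-11-06 and 1995-12-06 respectively; done 1995-12-03 — within the window.
Step 3 — must wait 39 days from 1995-12-03 (when on-site notice is posted), so not before 1996-01-11; done 1996-01-13, after the minimum wait.
Step 4 — must wait 21 days from 1996-01-23 (end of the 10-day hold period, which began when notice is mailed to adjoining owners on 1996-01-13), so not before 1996-02-13; 1996-02-11 is 2 days before the earliest permitted date.
That is the first point of non-compliance.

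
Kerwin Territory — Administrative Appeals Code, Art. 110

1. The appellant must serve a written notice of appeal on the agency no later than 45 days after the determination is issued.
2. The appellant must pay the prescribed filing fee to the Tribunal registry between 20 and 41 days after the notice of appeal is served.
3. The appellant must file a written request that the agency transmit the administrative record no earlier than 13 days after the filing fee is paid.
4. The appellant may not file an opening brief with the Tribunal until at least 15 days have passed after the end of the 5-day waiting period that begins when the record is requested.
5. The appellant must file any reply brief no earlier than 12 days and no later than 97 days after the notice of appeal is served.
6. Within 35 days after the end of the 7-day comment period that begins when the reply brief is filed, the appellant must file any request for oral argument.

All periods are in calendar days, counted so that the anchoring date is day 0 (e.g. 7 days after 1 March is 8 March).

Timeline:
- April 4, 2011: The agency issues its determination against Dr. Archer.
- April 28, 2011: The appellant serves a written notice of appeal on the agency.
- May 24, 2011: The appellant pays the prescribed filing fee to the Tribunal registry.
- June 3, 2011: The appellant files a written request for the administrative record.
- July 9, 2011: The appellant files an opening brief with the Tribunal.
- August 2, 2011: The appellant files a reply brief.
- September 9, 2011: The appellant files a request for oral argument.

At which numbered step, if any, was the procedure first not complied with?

Step 1: 45 days after April 4, 2011 (when the determination is issued) is May 19, 2011; done April 28, 2011 — timely.
Step 2: the window is 20–41 days after April 28, 2011 (when the notice of appeal is served), so May 18, 2011 through June 8, 2011; done May 24, 2011, which is between those dates.
Step 3: the earliest permitted date is 13 days after May 24, 2011 (when the filing fee is paid), i.e. June 6, 2011; acted on June 3, 2011, 3 days prematurely.

Step 3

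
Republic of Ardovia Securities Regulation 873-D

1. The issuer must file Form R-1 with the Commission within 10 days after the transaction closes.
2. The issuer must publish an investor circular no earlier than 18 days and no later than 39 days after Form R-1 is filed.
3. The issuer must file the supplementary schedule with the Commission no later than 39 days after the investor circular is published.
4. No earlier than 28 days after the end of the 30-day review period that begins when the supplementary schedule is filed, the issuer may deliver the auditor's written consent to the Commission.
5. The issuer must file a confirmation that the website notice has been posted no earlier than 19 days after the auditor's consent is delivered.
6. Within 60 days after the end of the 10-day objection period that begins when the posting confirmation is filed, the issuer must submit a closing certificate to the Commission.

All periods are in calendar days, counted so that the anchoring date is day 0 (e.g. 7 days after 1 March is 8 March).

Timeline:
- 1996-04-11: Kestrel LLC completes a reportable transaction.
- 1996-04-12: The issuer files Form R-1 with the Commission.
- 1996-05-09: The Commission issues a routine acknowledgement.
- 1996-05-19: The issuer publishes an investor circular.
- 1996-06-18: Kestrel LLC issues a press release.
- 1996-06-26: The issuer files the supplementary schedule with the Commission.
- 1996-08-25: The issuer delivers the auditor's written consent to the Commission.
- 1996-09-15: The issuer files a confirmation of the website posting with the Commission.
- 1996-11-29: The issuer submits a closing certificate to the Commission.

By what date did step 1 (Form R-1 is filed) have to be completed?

1996-04-21

Step 1 runs from 1996-04-11, when the transaction closes. 10 days after 1996-04-11 is 1996-04-21.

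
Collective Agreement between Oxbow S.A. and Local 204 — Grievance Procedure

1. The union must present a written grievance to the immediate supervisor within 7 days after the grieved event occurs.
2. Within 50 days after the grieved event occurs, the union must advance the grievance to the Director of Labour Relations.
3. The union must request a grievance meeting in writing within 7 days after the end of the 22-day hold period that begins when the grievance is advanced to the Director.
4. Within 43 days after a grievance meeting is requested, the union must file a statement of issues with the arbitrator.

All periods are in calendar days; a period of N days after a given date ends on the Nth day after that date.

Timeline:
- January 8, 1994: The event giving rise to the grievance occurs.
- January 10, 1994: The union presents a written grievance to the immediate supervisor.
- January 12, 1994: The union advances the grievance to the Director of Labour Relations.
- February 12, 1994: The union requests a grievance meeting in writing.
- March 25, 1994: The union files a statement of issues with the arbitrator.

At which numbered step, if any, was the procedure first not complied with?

(1) due by January 8, 1994 + 7 days = January 15, 1994; done January 10, 1994 — timely.
(2) due by January 8, 1994 + 50 days = February 27, 1994; completed January 12, 1994, before the deadline.
(3) due by February 3, 1994 + 7 days = February 10, 1994; February 12, 1994 misses that deadline by 2 days.
No need to go further; step 3 was not satisfied.

Step 3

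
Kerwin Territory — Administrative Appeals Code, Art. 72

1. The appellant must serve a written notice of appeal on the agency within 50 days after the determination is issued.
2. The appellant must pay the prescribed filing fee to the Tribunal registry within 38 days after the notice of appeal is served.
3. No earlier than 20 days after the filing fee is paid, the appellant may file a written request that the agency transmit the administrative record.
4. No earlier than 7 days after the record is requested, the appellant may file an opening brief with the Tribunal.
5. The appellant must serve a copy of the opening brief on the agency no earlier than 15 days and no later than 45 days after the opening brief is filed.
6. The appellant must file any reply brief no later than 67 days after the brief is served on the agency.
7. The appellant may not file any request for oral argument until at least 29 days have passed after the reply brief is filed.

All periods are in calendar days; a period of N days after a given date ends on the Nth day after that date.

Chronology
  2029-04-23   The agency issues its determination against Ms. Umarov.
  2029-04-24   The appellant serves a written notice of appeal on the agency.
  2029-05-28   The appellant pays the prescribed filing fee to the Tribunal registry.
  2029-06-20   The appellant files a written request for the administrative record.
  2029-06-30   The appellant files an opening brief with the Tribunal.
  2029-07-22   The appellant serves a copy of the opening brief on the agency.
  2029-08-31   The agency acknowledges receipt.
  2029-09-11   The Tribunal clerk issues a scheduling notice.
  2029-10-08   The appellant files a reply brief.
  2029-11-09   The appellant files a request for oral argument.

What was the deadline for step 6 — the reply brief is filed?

2029-09-27

Step 6 runs from 2029-07-22, when the brief is served on the agency. 67 days after 2029-07-22 is 2029-09-27.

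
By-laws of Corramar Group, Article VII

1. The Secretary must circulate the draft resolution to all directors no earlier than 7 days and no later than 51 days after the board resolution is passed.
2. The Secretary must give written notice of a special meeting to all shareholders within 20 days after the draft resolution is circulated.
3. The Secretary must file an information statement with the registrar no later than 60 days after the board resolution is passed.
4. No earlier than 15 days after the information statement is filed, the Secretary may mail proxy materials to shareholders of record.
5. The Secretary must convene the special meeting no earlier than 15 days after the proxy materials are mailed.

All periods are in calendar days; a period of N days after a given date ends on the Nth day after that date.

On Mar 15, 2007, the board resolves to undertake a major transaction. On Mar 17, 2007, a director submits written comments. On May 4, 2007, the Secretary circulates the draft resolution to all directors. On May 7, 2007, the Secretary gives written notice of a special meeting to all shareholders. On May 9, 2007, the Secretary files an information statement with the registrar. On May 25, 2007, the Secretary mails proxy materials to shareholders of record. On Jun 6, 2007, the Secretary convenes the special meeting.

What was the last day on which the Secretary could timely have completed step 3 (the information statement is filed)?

May 14, 2007

Step 3 runs from Mar 15, 2007, when the board resolution is passed. 60 days after Mar 15, 2007 is May 14, 2007.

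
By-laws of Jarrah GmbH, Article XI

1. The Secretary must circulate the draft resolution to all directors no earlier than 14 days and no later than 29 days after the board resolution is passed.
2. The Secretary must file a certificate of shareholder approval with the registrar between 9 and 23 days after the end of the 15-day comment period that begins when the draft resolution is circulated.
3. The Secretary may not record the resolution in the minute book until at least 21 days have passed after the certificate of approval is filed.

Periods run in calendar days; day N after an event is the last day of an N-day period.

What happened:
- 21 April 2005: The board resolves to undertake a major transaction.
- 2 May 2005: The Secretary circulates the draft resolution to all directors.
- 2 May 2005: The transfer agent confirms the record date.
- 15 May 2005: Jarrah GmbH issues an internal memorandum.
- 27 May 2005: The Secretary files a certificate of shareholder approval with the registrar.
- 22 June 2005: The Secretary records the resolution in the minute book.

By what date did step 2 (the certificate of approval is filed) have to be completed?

The draft resolution is circulated on 2 May 2005; the 15-day comment period therefore ends 17 May 2005, and step 2 runs from that date. The window is 9–23 days after 17 May 2005; it closes on 9 June 2005.

9 June 2005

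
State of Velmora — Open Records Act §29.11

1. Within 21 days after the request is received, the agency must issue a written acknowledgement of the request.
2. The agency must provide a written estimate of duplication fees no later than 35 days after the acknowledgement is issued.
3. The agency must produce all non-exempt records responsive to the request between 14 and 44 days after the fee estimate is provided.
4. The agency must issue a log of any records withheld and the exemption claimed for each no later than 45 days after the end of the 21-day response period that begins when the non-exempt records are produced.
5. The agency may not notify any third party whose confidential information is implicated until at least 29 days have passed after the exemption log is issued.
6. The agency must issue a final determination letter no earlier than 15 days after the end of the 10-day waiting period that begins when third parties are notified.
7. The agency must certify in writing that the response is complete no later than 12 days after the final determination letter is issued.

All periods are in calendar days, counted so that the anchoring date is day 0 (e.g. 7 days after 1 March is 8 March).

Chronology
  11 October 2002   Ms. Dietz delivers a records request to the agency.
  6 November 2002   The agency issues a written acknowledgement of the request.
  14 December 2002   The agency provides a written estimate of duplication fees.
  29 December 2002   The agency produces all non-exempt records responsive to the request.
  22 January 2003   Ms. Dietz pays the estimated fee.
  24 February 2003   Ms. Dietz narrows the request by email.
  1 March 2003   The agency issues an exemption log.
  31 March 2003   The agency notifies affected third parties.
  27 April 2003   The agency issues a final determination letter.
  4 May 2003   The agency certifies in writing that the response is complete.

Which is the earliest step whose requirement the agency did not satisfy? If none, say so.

Step 1

Step 1: 21 days after 11 October 2002 (when the request is received) is 1 November 2002; not done until 6 November 2002, 5 days after the deadline.
That is the first point of non-compliance.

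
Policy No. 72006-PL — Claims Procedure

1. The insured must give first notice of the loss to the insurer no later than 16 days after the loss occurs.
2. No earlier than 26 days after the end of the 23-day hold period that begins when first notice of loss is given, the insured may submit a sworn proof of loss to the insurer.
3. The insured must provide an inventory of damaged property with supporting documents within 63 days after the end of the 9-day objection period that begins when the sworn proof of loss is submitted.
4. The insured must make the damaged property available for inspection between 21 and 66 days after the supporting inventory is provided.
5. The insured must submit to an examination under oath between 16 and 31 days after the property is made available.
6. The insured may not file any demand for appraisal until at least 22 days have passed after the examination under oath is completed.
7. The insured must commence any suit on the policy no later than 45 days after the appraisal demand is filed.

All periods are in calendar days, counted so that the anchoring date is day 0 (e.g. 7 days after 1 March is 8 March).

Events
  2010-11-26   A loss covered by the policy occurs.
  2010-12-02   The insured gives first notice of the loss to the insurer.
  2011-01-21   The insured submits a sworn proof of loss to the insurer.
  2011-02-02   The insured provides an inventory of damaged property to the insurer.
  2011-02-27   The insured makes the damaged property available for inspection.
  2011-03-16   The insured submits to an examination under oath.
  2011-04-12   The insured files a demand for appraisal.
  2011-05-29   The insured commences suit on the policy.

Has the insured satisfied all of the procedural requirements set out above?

Step 1: 16 days after 2010-11-26 (when the loss occurs) is 2010-12-12; completed 2010-12-02, before the deadline.
Step 2: the earliest permitted date is 26 days after 2010-12-25 (end of the 23-day hold period, which began when first notice of loss is given on 2010-12-02), i.e. 2011-01-20; done 2011-01-21 — permitted.
Step 3: 63 days after 2011-01-30 (end of the 9-day objection period, which began when the sworn proof of loss is submitted on 2011-01-21) is 2011-04-03; done 2011-02-02 — timely.
Step 4: the window is 21–66 days after 2011-02-02 (when the supporting inventory is provided), so 2011-02-23 through 2011-04-09; done 2011-02-27, which is between those dates.
Step 5: the window is 16–31 days after 2011-02-27 (when the property is made available), so 2011-03-15 through 2011-03-30; 2011-03-16 falls inside that range.
Step 6: the earliest permitted date is 22 days after 2011-03-16 (when the examination under oath is completed), i.e. 2011-04-07; 2011-04-12 is on or after that date.
Step 7: 45 days after 2011-04-12 (when the appraisal demand is filed) is 2011-05-27; not done until 2011-05-29, 2 days after the deadline.

No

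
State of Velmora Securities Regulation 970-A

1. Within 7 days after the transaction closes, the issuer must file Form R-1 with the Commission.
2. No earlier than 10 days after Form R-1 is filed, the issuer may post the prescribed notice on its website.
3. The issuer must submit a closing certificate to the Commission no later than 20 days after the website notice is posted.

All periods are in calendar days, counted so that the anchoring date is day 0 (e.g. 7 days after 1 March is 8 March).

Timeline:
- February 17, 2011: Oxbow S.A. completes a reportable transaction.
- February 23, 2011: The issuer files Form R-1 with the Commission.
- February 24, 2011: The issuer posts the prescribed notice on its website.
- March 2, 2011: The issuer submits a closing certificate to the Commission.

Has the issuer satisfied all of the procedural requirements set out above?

No

(1) due by February 17, 2011 + 7 days = February 24, 2011; done February 23, 2011 — timely.
(2) permitted from February 23, 2011 + 10 days = March 5, 2011 onward; February 24, 2011 is 9 days before the earliest permitted date.
Later steps need not be reached.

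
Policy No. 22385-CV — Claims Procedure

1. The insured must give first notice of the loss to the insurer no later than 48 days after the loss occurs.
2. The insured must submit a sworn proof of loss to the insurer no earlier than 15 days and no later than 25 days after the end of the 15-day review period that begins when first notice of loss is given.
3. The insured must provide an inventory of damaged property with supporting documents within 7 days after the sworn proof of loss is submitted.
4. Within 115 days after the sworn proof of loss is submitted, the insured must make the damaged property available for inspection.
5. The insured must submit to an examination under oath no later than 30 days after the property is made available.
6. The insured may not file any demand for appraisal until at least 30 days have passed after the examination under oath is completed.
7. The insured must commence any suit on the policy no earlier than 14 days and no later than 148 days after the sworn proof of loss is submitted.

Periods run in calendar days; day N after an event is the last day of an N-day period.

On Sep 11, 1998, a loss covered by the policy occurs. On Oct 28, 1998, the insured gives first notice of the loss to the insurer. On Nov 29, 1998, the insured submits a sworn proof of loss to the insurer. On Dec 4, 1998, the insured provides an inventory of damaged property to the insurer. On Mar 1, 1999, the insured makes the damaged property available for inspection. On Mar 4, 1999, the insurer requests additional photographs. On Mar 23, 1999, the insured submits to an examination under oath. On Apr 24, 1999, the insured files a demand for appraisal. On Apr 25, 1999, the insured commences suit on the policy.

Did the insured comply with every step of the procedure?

Yes

(1) due by Sep 11, 1998 + 48 days = Oct 29, 1998; completed Oct 28, 1998, before the deadline.
(2) the permitted window runs from Nov 12, 1998 + 15 = Nov 27, 1998 to Nov 12, 1998 + 25 = Dec 7, 1998; done Nov 29, 1998 — within the window.
(3) due by Nov 29, 1998 + 7 days = Dec 6, 1998; Dec 4, 1998 is within that limit.
(4) due by Nov 29, 1998 + 115 days = Mar 24, 1999; Mar 1, 1999 is within that limit.
(5) due by Mar 1, 1999 + 30 days = Mar 31, 1999; Mar 23, 1999 is within that limit.
(6) permitted from Mar 23, 1999 + 30 days = Apr 22, 1999 onward; done Apr 24, 1999, after the minimum wait.
(7) the permitted window runs from Nov 29, 1998 + 14 = Dec 13, 1998 to Nov 29, 1998 + 148 = Apr 26, 1999; done Apr 25, 1999 — within the window.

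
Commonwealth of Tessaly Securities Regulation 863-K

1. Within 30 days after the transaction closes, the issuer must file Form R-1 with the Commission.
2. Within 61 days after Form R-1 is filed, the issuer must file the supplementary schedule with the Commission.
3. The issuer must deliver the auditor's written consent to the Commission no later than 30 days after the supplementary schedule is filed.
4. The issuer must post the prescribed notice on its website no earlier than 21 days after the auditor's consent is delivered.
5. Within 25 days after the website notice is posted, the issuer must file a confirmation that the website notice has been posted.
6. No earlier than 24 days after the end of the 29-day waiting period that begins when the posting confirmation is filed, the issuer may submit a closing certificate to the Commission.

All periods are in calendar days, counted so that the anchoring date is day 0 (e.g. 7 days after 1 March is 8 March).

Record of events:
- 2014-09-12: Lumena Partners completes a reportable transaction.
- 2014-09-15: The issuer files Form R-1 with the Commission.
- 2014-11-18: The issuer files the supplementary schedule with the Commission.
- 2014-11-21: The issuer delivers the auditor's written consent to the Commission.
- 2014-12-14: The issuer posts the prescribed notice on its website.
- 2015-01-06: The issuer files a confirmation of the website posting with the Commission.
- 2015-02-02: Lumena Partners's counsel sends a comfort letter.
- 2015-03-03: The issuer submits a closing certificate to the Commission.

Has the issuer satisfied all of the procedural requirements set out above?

No

Step 1: 30 days after 2014-09-12 (when the transaction closes) is 2014-10-12; 2014-09-15 is within that limit.
Step 2: 61 days after 2014-09-15 (when Form R-1 is filed) is 2014-11-15; done 2014-11-18 — 3 days late.
The analysis stops there.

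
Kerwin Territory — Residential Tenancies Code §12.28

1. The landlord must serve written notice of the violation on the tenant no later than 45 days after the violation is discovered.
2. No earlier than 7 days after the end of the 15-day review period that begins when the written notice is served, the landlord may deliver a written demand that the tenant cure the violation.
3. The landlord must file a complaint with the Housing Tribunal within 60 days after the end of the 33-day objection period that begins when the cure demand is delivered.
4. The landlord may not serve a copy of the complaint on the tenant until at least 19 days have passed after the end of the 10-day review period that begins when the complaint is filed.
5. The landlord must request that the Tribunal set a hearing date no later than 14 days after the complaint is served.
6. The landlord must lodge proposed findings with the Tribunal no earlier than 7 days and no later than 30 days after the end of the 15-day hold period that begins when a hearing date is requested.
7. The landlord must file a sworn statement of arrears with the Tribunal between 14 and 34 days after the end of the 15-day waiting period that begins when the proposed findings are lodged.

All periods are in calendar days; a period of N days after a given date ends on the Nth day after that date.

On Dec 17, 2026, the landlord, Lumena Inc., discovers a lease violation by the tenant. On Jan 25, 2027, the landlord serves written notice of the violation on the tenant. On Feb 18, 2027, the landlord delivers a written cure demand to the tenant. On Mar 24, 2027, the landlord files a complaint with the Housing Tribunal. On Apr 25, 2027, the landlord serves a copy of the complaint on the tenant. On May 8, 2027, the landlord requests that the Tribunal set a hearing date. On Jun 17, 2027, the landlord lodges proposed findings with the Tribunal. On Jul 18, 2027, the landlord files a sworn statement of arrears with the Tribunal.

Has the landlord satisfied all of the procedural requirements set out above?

Yes

Step 1: 45 days after Dec 17, 2026 (when the violation is discovered) is Jan 31, 2027; done Jan 25, 2027 — timely.
Step 2: the earliest permitted date is 7 days after Feb 9, 2027 (end of the 15-day review period, which began when the written notice is served on Jan 25, 2027), i.e. Feb 16, 2027; done Feb 18, 2027, after the minimum wait.
Step 3: 60 days after Mar 23, 2027 (end of the 33-day objection period, which began when the cure demand is delivered on Feb 18, 2027) is May 22, 2027; Mar 24, 2027 is within that limit.
Step 4: the earliest permitted date is 19 days after Apr 3, 2027 (end of the 10-day review period, which began when the complaint is filed on Mar 24, 2027), i.e. Apr 22, 2027; done Apr 25, 2027, after the minimum wait.
Step 5: 14 days after Apr 25, 2027 (when the complaint is served) is May 9, 2027; completed May 8, 2027, before the deadline.
Step 6: the window is 7–30 days after May 23, 2027 (end of the 15-day hold period, which began when a hearing date is requested on May 8, 2027), so May 30, 2027 through Jun 22, 2027; done Jun 17, 2027, which is between those dates.
Step 7: the window is 14–34 days after Jul 2, 2027 (end of the 15-day waiting period, which began when the proposed findings are lodged on Jun 17, 2027), so Jul 16, 2027 through Aug 5, 2027; Jul 18, 2027 falls inside that range.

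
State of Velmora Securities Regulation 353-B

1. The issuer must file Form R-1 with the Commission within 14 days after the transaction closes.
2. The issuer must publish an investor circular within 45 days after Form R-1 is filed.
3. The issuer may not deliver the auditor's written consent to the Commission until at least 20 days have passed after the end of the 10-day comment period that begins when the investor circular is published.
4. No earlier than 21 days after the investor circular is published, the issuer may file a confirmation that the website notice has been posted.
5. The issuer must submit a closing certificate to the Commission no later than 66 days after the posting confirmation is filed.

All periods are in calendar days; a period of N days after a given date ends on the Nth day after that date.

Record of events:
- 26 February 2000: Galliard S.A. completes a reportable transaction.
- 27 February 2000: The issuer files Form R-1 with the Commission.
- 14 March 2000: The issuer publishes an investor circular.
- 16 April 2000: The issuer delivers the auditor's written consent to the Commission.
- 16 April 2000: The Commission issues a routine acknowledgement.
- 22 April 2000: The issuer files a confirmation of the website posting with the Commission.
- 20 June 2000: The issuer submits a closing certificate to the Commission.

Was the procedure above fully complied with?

Step 1: 14 days after 26 February 2000 (when the transaction closes) is 11 March 2000; 27 February 2000 is within that limit.
Step 2: 45 days after 27 February 2000 (when Form R-1 is filed) is 12 April 2000; 14 March 2000 is within that limit.
Step 3: the earliest permitted date is 20 days after 24 March 2000 (end of the 10-day comment period, which began when the investor circular is published on 14 March 2000), i.e. 13 April 2000; done 16 April 2000 — permitted.
Step 4: the earliest permitted date is 21 days after 14 March 2000 (when the investor circular is published), i.e. 4 April 2000; 22 April 2000 is on or after that date.
Step 5: 66 days after 22 April 2000 (when the posting confirmation is filed) is 27 June 2000; 20 June 2000 is within that limit.

Yes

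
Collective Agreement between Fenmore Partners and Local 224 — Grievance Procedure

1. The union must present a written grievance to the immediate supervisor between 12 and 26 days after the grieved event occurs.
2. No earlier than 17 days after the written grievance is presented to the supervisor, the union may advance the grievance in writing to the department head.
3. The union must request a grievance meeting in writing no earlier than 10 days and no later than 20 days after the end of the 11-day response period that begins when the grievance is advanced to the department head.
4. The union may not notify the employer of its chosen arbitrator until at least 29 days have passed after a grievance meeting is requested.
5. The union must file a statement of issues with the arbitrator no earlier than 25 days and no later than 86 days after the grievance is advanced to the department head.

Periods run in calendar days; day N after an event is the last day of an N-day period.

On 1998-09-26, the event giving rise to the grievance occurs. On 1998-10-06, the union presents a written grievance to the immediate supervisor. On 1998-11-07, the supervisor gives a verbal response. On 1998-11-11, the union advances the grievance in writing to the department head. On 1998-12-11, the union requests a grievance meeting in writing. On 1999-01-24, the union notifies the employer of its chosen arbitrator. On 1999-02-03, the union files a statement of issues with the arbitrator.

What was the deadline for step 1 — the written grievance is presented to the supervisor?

Step 1 runs from 1998-09-26, when the grieved event occurs. The window is 12–26 days after 1998-09-26; it closes on 1998-10-22.

1998-10-22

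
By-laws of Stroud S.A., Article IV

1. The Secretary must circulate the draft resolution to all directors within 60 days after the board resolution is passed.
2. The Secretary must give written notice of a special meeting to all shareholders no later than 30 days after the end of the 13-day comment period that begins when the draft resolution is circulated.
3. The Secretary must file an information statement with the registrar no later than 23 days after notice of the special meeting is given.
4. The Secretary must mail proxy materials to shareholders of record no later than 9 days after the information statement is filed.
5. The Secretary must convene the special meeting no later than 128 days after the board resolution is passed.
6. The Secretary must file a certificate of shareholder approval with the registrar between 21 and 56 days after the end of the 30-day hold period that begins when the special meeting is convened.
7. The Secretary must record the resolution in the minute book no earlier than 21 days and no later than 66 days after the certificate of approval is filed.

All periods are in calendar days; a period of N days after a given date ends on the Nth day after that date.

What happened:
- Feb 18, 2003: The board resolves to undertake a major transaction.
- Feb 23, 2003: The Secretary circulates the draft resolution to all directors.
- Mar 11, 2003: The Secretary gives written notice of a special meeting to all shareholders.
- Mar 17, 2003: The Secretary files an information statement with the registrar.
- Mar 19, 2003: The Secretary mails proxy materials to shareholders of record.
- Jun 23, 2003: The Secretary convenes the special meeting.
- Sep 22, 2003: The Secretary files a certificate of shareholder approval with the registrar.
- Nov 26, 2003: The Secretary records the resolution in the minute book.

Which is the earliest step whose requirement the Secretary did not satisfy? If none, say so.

Step 1 — counting 60 days from Feb 18, 2003 (when the board resolution is passed) gives a deadline of Apr 19, 2003; done Feb 23, 2003 — timely.
Step 2 — counting 30 days from Mar 8, 2003 (end of the 13-day comment period, which began when the draft resolution is circulated on Feb 23, 2003) gives a deadline of Apr 7, 2003; done Mar 11, 2003 — timely.
Step 3 — counting 23 days from Mar 11, 2003 (when notice of the special meeting is given) gives a deadline of Apr 3, 2003; completed Mar 17, 2003, before the deadline.
Step 4 — counting 9 days from Mar 17, 2003 (when the information statement is filed) gives a deadline of Mar 26, 2003; done Mar 19, 2003 — timely.
Step 5 — counting 128 days from Feb 18, 2003 (when the board resolution is passed) gives a deadline of Jun 26, 2003; Jun 23, 2003 is within that limit.
Step 6 — 21 and 56 days from Jul 23, 2003 (end of the 30-day hold period, which began when the special meeting is convened on Jun 23, 2003) are Aug 13, 2003 and Sep 17, 2003 respectively; Sep 22, 2003 is 5 days past the end of the window.
That is the first point of non-compliance.

Step 6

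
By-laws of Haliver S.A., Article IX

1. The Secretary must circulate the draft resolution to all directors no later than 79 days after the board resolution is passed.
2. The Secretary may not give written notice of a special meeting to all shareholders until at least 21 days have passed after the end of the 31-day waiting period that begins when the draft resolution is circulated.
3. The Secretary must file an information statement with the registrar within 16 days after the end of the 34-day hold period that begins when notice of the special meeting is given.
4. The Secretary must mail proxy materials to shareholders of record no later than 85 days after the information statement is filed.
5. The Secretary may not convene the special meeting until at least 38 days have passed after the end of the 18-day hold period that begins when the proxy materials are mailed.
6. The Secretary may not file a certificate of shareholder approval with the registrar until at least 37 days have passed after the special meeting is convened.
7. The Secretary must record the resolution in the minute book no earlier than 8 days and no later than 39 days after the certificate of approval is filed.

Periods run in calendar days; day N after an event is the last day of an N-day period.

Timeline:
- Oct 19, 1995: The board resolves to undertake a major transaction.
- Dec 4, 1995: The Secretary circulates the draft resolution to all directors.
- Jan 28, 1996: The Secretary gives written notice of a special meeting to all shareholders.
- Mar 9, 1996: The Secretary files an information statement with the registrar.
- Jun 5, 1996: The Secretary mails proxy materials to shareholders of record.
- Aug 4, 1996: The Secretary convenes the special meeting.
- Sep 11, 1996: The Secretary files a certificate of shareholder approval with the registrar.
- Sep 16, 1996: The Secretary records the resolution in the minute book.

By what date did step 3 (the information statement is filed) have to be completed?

Notice of the special meeting is given on Jan 28, 1996; the 34-day hold period therefore ends Mar 2, 1996, and step 3 runs from that date. 16 days after Mar 2, 1996 is Mar 18, 1996.

Mar 18, 1996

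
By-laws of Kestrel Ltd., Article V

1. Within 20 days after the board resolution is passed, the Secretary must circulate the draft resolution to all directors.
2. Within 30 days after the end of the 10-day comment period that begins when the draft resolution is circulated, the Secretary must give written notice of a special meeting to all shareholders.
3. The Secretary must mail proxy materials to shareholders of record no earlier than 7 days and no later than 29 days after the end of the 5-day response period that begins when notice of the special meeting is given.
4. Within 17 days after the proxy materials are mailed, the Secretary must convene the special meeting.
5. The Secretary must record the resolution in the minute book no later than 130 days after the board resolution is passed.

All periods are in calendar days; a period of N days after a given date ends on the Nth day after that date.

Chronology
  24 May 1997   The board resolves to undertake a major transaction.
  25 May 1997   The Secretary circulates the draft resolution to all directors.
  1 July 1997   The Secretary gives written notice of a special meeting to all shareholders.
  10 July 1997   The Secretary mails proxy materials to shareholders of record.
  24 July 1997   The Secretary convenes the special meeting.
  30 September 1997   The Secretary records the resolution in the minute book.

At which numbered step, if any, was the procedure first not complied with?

(1) due by 24 May 1997 + 20 days = 13 June 1997; done 25 May 1997 — timely.
(2) due by 4 June 1997 + 30 days = 4 July 1997; completed 1 July 1997, before the deadline.
(3) the permitted window runs from 6 July 1997 + 7 = 13 July 1997 to 6 July 1997 + 29 = 4 August 1997; done 10 July 1997 — 3 days before the window opened.
Later steps need not be reached.

Step 3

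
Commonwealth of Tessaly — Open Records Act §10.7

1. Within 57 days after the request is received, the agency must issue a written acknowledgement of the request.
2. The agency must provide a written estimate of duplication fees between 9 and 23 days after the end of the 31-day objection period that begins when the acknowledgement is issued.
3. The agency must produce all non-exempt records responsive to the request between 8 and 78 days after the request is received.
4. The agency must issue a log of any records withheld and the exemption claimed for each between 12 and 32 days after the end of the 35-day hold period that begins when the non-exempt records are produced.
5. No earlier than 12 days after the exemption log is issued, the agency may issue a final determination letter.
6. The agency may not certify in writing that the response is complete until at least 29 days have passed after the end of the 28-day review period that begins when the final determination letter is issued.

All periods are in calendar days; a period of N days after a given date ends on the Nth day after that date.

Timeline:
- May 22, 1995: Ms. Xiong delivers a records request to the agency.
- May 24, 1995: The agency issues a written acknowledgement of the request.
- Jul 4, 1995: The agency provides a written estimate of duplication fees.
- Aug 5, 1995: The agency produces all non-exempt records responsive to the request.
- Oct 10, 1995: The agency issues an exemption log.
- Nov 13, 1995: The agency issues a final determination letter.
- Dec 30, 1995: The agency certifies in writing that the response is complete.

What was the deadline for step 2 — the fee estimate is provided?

The acknowledgement is issued on May 24, 1995; the 31-day objection period therefore ends Jun 24, 1995, and step 2 runs from that date. The window is 9–23 days after Jun 24, 1995; it closes on Jul 17, 1995.

Jul 17, 1995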